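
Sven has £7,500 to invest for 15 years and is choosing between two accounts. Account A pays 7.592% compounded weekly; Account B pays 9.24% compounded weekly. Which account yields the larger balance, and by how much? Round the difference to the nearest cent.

A: (1 + 0.00146)^780 ≈ 3.1204258543, so 7,500 × 3.1204258543 ≈ 23,403.1939.
B: (1 + 0.0924/52)^780 ≈ 3.9939073967, so 7,500 × 3.9939073967 ≈ 29,954.3055.
Difference ≈ 6,551.1116 in favor of B.

Account B, by £6,551.11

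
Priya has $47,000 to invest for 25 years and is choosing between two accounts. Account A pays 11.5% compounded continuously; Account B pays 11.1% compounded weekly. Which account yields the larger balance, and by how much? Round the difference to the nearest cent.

Account A, by $81,505.63

Account A growth factor: e^(0.115·25) = e^2.875 ≈ 17.7254241215; balance ≈ 833,094.9337.
Account B growth factor: (1 + 0.111/52)^1300 ≈ 15.9912616993; balance ≈ 751,589.2999.
Account A is larger by 81,505.6338.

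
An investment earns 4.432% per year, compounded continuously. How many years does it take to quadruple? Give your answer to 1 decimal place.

e^(0.04432t) = 4, so 0.04432t = ln 4 ≈ 1.3863.
t ≈ 1.3863/0.04432 ≈ 31.2792.

31.3 years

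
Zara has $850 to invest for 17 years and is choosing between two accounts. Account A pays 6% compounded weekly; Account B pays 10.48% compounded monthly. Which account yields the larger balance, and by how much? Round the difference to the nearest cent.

Account B, by $2,653.72

Account A growth factor: (1 + 0.06/52)^884 ≈ 2.771564579; balance ≈ 2,355.8299.
Account B growth factor: (1 + 0.1048/12)^204 ≈ 5.893590161; balance ≈ 5,009.5516.
Account B is larger by 2,653.7217.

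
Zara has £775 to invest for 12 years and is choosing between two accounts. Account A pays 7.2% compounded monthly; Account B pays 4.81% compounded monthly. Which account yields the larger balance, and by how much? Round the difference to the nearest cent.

Account A growth factor: (1 + 0.006)^144 ≈ 2.366514794; balance ≈ 1,834.0490.
Account B growth factor: (1 + 0.0481/12)^144 ≈ 1.778990871; balance ≈ 1,378.7179.
Account A is larger by 455.3310.

Account A, by £455.33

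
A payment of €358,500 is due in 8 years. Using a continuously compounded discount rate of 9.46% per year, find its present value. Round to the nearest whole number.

P = A·e^(−rt) = 358,500·e^(−0.7568).
e^(−0.7568) ≈ 0.469165356585, so P ≈ 168,195.7803.

€168,196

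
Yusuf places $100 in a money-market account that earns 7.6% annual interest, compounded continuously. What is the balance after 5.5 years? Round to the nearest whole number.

A = P·e^(rt) = 100·e^(0.076·5.5) = 100·e^0.418.
e^0.418 ≈ 1.51892067, so A ≈ 151.8921.

$152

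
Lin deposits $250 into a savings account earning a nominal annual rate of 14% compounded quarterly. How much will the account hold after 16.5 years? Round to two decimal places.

Growth factor = (1 + 0.035)^66 ≈ 9.684185201.
A ≈ 250 × 9.684185201 ≈ 2,421.0463.

$2,421.05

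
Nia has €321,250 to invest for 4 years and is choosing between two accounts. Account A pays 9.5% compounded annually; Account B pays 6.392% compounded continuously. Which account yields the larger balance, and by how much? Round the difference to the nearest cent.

Account A, by €47,005.79

Account A growth factor: (1 + 0.095)^4 ≈ 1.43766095062; balance ≈ 461,848.5804.
Account B growth factor: e^(0.06392·4) = e^0.25568 ≈ 1.2913394332; balance ≈ 414,842.7929.
Account A is larger by 47,005.7875.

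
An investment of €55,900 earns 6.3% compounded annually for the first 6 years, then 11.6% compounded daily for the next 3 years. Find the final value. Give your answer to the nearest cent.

Phase 1: 55,900·(1 + 0.063)^6 ≈ 80,651.3043.
Phase 2: 80,651.3043·(1 + 0.116/365)^1095 ≈ 114,214.6633.

€114,214.66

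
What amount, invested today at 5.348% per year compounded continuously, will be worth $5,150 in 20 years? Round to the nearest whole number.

$1,767

P = A·e^(−rt) = 5,150·e^(−1.0696).
e^(−1.0696) ≈ 0.3431457483, so P ≈ 1,767.2006.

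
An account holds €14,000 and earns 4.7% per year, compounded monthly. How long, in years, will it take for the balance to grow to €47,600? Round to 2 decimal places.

We need (1 + 0.00391667)^(12t) = 3.4, so 12t = ln 3.4 / ln 1.003917 ≈ 313.0648.
t ≈ 313.0648/12 = 26.0887 years.

26.09 years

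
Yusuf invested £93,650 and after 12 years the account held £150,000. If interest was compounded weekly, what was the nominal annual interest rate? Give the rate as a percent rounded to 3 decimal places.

3.927%

The 624-period growth factor is 150,000/93,650 = 1.60171.
r/52 = 1.60171^(1/624) − 1 ≈ 0.000755206, so r ≈ 52·0.000755206 = 3.92707%.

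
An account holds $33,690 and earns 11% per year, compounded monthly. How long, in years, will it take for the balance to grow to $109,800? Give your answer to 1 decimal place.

(1 + 0.00916667)^(12t) = 109,800/33,690 = 3.2591.
12t·ln(1 + 0.00916667) = ln(3.2591); 12t = 1.1815/0.00912491 ≈ 129.4763.
t ≈ 10.7897 years.

10.8 years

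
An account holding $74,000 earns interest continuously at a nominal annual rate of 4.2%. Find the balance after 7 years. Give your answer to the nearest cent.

A = P·e^(rt) = 74,000·e^(0.042·7) = 74,000·e^0.294.
e^0.294 ≈ 1.3417839037, so A ≈ 99,292.0089.

$99,292.01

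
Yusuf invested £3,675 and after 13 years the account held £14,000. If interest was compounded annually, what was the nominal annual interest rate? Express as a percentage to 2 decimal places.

10.84%

The 13-period growth factor is 14,000/3,675 = 3.80952.
r = 3.80952^(1/13) − 1 ≈ 0.108364, i.e. 10.83639%.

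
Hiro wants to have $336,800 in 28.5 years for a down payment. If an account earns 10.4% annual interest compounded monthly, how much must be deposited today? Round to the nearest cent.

Periodic rate = 10.4%/12 = 0.00866667; 342 periods.
P = 336,800/(1 + 0.104/12)^342 ≈ 336,800/19.129463359 ≈ 17,606.3486.

$17,606.35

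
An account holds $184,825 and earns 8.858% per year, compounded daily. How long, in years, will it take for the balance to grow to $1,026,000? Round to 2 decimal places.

19.35 years

We need (1 + 0.000242685)^(365t) = 5.5512, so 365t = ln 5.5512 / ln 1.000243 ≈ 7063.5682.
t ≈ 7063.5682/365 = 19.3522 years.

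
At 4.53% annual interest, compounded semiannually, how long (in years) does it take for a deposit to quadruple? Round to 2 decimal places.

30.95 years

(1 + 0.02265)^(2t) = 4.
2t = ln 4 / ln(1 + 0.02265) ≈ 1.3863/0.0223973 ≈ 61.8956.
t ≈ 30.9478.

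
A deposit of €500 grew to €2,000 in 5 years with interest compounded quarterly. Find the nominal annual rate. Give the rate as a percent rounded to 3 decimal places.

28.709%

(1 + r/4)^20 = 2,000/500 = 4.
1 + r/4 = 4^(1/20) ≈ 1.071773, so r/4 ≈ 0.0717735.
r ≈ 4·0.0717735 = 28.70939%.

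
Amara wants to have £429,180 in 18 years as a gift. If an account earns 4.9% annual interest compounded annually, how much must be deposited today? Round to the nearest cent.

Annual rate = 4.9% = 0.049; 18 periods.
P = 429,180/(1 + 0.049)^18 ≈ 429,180/2.36569519342 ≈ 181,418.1308.

£181,418.13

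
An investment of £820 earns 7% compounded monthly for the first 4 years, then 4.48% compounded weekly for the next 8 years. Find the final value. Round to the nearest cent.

After 4 years at 7%: 820 × 1.322053878 ≈ 1,084.0842.
Then 8 years at 4.48%: 1,084.0842 × 1.43081713 ≈ 1,551.1262.

£1,551.13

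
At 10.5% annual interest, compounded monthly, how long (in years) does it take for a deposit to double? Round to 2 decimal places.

(1 + 0.00875)^(12t) = 2.
12t = ln 2 / ln(1 + 0.00875) ≈ 0.69315/0.00871194 ≈ 79.5629.
t ≈ 6.6302.

6.63 years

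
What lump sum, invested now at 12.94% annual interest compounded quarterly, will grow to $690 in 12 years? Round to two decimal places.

$149.68

Periodic rate = 12.94%/4 = 0.03235; 48 periods.
P = 690/(1 + 0.03235)^48 ≈ 690/4.60992842 ≈ 149.6769.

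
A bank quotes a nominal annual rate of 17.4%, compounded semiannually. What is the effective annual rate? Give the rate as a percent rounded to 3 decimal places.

EAR = (1 + 17.4%/2)^2 − 1 = (1 + 0.087)^2 − 1.
(1 + 0.087)^2 ≈ 1.181569, so EAR ≈ 18.15690%.

18.157%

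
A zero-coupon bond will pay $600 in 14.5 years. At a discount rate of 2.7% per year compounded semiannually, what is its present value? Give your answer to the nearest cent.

$406.69

Growth factor = (1 + 0.0135)^29 ≈ 1.47532886.
P = 600/1.47532886 ≈ 406.6890.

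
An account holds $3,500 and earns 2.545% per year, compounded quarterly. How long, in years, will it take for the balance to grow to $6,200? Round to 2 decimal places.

22.54 years

We need (1 + 0.0063625)^(4t) = 1.7714, so 4t = ln 1.7714 / ln 1.006363 ≈ 90.1538.
t ≈ 90.1538/4 = 22.5384 years.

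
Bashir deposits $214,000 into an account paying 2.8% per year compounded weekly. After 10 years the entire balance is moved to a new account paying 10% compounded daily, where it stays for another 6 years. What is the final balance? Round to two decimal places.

$515,851.27

After 10 years at 2.8%: 214,000 × 1.32303010825 ≈ 283,128.4432.
Then 6 years at 10%: 283,128.4432 × 1.8219690707 ≈ 515,851.2665.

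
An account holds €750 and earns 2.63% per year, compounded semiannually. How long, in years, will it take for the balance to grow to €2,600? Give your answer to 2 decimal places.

(1 + 0.01315)^(2t) = 2,600/750 = 3.4667.
2t·ln(1 + 0.01315) = ln(3.4667); 2t = 1.2432/0.0130643 ≈ 95.1597.
t ≈ 47.5798 years.

47.58 years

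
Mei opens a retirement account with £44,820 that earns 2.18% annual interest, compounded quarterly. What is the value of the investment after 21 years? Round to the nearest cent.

Growth factor = (1 + 0.00545)^84 ≈ 1.578629411.
A ≈ 44,820 × 1.578629411 ≈ 70,754.1702.

£70,754.17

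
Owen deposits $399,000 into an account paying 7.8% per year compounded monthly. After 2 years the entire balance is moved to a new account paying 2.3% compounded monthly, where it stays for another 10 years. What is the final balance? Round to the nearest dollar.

$586,537

After 2 years at 7.8%: 399,000 × 1.16823631257 ≈ 466,126.2887.
Then 10 years at 2.3%: 466,126.2887 × 1.25832297797 ≈ 586,537.4197.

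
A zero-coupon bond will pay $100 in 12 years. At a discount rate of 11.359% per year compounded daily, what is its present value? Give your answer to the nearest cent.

$25.59

Periodic rate = 11.359%/365 = 0.000311205; 4380 periods.
P = 100/(1 + 0.11359/365)^4380 ≈ 100/3.9073834 ≈ 25.5926.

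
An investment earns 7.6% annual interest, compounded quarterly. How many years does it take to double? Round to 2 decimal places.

9.21 years

(1 + 0.019)^(4t) = 2.
4t = ln 2 / ln(1 + 0.019) ≈ 0.69315/0.0188218 ≈ 36.8269.
t ≈ 9.2067.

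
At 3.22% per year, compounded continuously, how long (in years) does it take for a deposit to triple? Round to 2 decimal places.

e^(0.0322t) = 3, so 0.0322t = ln 3 ≈ 1.0986.
t ≈ 1.0986/0.0322 ≈ 34.1184.

34.12 years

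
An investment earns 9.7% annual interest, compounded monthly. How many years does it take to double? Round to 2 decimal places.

(1 + 0.00808333)^(12t) = 2.
12t = ln 2 / ln(1 + 0.00808333) ≈ 0.69315/0.00805084 ≈ 86.0963.
t ≈ 7.1747.

7.17 years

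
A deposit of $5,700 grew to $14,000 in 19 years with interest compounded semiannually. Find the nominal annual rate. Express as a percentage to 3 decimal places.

4.786%

The 38-period growth factor is 14,000/5,700 = 2.45614.
r/2 = 2.45614^(1/38) − 1 ≈ 0.0239289, so r ≈ 2·0.0239289 = 4.78579%.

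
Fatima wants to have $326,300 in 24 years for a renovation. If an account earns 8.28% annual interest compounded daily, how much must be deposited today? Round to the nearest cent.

$44,738.86

Periodic rate = 8.28%/365 = 0.000226849; 8760 periods.
P = 326,300/(1 + 0.0828/365)^8760 ≈ 326,300/7.29343505939 ≈ 44,738.8641.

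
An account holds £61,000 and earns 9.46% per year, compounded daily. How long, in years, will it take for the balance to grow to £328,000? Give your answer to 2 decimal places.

We need (1 + 0.000259178)^(365t) = 5.377, so 365t = ln 5.377 / ln 1.000259 ≈ 6491.1265.
t ≈ 6491.1265/365 = 17.7839 years.

17.78 years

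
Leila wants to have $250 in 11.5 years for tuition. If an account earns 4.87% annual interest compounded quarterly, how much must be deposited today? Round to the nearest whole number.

$143

Growth factor = (1 + 0.012175)^46 ≈ 1.74484917.
P = 250/1.74484917 ≈ 143.2789.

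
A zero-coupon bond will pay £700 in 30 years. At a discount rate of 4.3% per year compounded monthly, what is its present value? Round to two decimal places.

Growth factor = (1 + 0.043/12)^360 ≈ 3.62441993.
P = 700/3.62441993 ≈ 193.1344.

£193.13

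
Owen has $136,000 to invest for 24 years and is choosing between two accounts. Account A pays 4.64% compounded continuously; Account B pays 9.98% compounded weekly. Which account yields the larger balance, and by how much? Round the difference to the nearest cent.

Account A growth factor: e^(0.0464·24) = e^1.1136 ≈ 3.04530177091; balance ≈ 414,161.0408.
Account B growth factor: (1 + 0.0998/52)^1248 ≈ 10.94523789099; balance ≈ 1,488,552.3532.
Account B is larger by 1,074,391.3123.

Account B, by $1,074,391.31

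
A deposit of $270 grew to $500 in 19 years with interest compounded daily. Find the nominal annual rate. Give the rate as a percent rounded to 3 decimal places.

(1 + r/365)^6935 = 500/270 = 1.85185.
1 + r/365 = 1.85185^(1/6935) ≈ 1.000089, so r/365 ≈ 0.0000888556.
r ≈ 365·0.0000888556 = 3.24323%.

3.243%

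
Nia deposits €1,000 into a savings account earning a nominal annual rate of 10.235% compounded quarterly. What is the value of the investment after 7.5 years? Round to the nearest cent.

€2,133.94

Periodic rate = 10.235%/4 = 0.0255875; periods = 4·7.5 = 30.
A = 1,000·(1 + 0.0255875)^30 ≈ 1,000·2.133936879 ≈ 2,133.9369.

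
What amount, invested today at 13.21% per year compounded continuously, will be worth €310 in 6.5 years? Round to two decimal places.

P = A·e^(−rt) = 310·e^(−0.85865).
e^(−0.85865) ≈ 0.423733737, so P ≈ 131.3575.

€131.36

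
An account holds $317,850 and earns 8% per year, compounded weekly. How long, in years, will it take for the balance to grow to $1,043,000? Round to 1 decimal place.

14.9 years

(1 + 0.00153846)^(52t) = 1,043,000/317,850 = 3.2814.
52t·ln(1 + 0.00153846) = ln(3.2814); 52t = 1.1883/0.00153728 ≈ 772.9740.
t ≈ 14.8649 years.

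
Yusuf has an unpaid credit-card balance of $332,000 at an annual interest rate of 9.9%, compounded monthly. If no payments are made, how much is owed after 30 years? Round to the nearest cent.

Growth factor = (1 + 0.00825)^360 ≈ 19.25586553971.
A ≈ 332,000 × 19.25586553971 ≈ 6,392,947.3592.

$6,392,947.36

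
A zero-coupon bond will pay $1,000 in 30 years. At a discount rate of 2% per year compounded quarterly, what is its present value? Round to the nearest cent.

Growth factor = (1 + 0.005)^120 ≈ 1.81939673.
P = 1,000/1.81939673 ≈ 549.6327.

$549.63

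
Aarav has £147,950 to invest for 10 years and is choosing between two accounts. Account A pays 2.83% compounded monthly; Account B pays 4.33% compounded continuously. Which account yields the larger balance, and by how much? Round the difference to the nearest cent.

Account B, by £31,840.79

Account A growth factor: (1 + 0.0283/12)^120 ≈ 1.32666306999; balance ≈ 196,279.8012.
Account B growth factor: e^(0.0433·10) = e^0.433 ≈ 1.5418762207; balance ≈ 228,120.5869.
Account B is larger by 31,840.7856.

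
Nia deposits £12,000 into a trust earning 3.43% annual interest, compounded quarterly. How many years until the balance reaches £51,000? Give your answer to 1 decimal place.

We need (1 + 0.008575)^(4t) = 4.25, so 4t = ln 4.25 / ln 1.008575 ≈ 169.4593.
t ≈ 169.4593/4 = 42.3648 years.

42.4 years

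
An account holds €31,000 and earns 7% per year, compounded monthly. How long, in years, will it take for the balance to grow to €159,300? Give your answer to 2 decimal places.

23.45 years

We need (1 + 0.00583333)^(12t) = 5.1387, so 12t = ln 5.1387 / ln 1.005833 ≈ 281.4122.
t ≈ 281.4122/12 = 23.4510 years.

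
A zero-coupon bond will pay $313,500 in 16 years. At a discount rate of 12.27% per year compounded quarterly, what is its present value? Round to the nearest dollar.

$45,336

Growth factor = (1 + 0.030675)^64 ≈ 6.91498885903.
P = 313,500/6.91498885903 ≈ 45,336.2986.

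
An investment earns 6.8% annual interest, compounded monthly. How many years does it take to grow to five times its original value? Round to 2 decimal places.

(1 + 0.00566667)^(12t) = 5.
12t = ln 5 / ln(1 + 0.00566667) ≈ 1.6094/0.00565067 ≈ 284.8224.
t ≈ 23.7352.

23.74 years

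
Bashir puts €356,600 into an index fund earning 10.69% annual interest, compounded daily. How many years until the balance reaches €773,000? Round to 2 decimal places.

We need (1 + 0.000292877)^(365t) = 2.1677, so 365t = ln 2.1677 / ln 1.000293 ≈ 2641.9910.
t ≈ 2641.9910/365 = 7.2383 years.

7.24 years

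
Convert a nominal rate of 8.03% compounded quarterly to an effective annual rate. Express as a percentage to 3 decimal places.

EAR = (1 + 8.03%/4)^4 − 1 = (1 + 0.020075)^4 − 1.
(1 + 0.020075)^4 ≈ 1.082751, so EAR ≈ 8.27506%.

8.275%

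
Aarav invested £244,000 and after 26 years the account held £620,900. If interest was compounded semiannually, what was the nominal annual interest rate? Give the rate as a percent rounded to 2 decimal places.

(1 + r/2)^52 = 620,900/244,000 = 2.54467.
1 + r/2 = 2.54467^(1/52) ≈ 1.018124, so r/2 ≈ 0.0181239.
r ≈ 2·0.0181239 = 3.62477%.

3.62%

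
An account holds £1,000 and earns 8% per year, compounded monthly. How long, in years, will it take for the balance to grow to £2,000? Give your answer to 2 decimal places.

8.69 years

We need (1 + 0.00666667)^(12t) = 2, so 12t = ln 2 / ln 1.006667 ≈ 104.3183.
t ≈ 104.3183/12 = 8.6932 years.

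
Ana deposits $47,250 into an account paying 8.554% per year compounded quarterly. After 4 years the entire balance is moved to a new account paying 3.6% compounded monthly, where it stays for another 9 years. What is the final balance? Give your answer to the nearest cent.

After 4 years at 8.554%: 47,250 × 1.4029158074 ≈ 66,287.7719.
Then 9 years at 3.6%: 66,287.7719 × 1.3819768441 ≈ 91,608.1658.

$91,608.17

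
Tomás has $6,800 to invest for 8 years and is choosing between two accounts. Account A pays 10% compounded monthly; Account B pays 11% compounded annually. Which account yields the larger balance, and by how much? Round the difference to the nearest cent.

A: (1 + 0.1/12)^96 ≈ 2.218175631, so 6,800 × 2.218175631 ≈ 15,083.5943.
B: (1 + 0.11)^8 ≈ 2.3045377697, so 6,800 × 2.3045377697 ≈ 15,670.8568.
Difference ≈ 587.2625 in favor of B.

Account B, by $587.26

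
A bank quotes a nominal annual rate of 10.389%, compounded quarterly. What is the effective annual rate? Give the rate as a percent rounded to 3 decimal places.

One year is 4 periods at 0.0259725 each: (1 + 0.0259725)^4 ≈ 1.108008.
EAR = 1.108008 − 1 ≈ 10.80080%.

10.801%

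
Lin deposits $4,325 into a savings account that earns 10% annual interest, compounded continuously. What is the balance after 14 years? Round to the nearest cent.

$17,538.74

A = P·e^(rt) = 4,325·e^(0.1·14) = 4,325·e^1.4.
e^1.4 ≈ 4.0551999668, so A ≈ 17,538.7399.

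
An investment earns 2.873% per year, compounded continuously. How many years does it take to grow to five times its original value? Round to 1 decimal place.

56.0 years

e^(0.02873t) = 5, so 0.02873t = ln 5 ≈ 1.6094.
t ≈ 1.6094/0.02873 ≈ 56.0194.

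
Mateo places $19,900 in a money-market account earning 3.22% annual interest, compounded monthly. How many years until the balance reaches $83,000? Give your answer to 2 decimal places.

44.41 years

(1 + 0.00268333)^(12t) = 83,000/19,900 = 4.1709.
12t·ln(1 + 0.00268333) = ln(4.1709); 12t = 1.4281/0.00267974 ≈ 532.9327.
t ≈ 44.4111 years.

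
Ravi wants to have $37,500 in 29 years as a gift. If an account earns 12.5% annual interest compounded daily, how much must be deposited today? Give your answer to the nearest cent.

$999.96

Growth factor = (1 + 0.125/365)^10585 ≈ 37.501443385.
P = 37,500/37.501443385 ≈ 999.9615.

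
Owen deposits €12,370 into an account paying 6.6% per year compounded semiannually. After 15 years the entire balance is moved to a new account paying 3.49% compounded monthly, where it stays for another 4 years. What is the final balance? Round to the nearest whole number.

€37,663

After 15 years at 6.6%: 12,370 × 2.6485589619 ≈ 32,762.6744.
Then 4 years at 3.49%: 32,762.6744 × 1.1495808424 ≈ 37,663.3428.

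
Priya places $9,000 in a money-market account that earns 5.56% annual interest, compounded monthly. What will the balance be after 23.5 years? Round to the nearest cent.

$33,142.18

Growth factor = (1 + 0.0556/12)^282 ≈ 3.6824649853.
A ≈ 9,000 × 3.6824649853 ≈ 33,142.1849.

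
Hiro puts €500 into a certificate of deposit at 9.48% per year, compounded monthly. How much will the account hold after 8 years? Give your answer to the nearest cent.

€1,064.25

Growth factor = (1 + 0.0079)^96 ≈ 2.128505317.
A ≈ 500 × 2.128505317 ≈ 1,064.2527.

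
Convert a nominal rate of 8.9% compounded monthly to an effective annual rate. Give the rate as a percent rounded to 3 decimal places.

9.272%

EAR = (1 + 8.9%/12)^12 − 1 = (1 + 0.00741667)^12 − 1.
(1 + 0.00741667)^12 ≈ 1.092722, so EAR ≈ 9.27217%.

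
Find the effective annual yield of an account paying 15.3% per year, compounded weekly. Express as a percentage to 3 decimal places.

16.506%

EAR = (1 + 15.3%/52)^52 − 1 = (1 + 0.00294231)^52 − 1.
(1 + 0.00294231)^52 ≈ 1.165063, so EAR ≈ 16.50632%.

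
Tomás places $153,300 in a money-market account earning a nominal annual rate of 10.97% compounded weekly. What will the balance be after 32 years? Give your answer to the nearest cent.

Growth factor = (1 + 0.1097/52)^1664 ≈ 33.33815052081.
A ≈ 153,300 × 33.33815052081 ≈ 5,110,738.4748.

$5,110,738.47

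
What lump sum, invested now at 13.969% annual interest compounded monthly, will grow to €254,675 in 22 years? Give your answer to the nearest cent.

Growth factor = (1 + 0.13969/12)^264 ≈ 21.2303216359.
P = 254,675/21.2303216359 ≈ 11,995.8145.

€11,995.81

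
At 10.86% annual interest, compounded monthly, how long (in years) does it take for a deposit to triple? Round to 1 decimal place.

10.2 years

(1 + 0.00905)^(12t) = 3.
12t = ln 3 / ln(1 + 0.00905) ≈ 1.0986/0.00900929 ≈ 121.9421.
t ≈ 10.1618.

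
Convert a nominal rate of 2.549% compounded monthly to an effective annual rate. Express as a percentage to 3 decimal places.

2.579%

EAR = (1 + 2.549%/12)^12 − 1 = (1 + 0.00212417)^12 − 1.
(1 + 0.00212417)^12 ≈ 1.02579, so EAR ≈ 2.57899%.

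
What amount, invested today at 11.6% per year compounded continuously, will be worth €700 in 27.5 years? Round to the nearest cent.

P = A·e^(−rt) = 700·e^(−3.19).
e^(−3.19) ≈ 0.0411718709, so P ≈ 28.8203.

€28.82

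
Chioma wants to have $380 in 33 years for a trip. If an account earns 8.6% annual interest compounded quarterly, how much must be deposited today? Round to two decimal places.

Periodic rate = 8.6%/4 = 0.0215; 132 periods.
P = 380/(1 + 0.0215)^132 ≈ 380/16.5754363 ≈ 22.9255.

$22.93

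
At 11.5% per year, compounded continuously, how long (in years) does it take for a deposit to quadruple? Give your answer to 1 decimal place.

e^(0.115t) = 4, so 0.115t = ln 4 ≈ 1.3863.
t ≈ 1.3863/0.115 ≈ 12.0547.

12.1 years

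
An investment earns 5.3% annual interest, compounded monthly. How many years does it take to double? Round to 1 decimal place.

(1 + 0.00441667)^(12t) = 2.
12t = ln 2 / ln(1 + 0.00441667) ≈ 0.69315/0.00440694 ≈ 157.2853.
t ≈ 13.1071.

13.1 years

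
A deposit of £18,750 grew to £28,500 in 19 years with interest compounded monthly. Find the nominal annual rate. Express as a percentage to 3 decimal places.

(1 + r/12)^228 = 28,500/18,750 = 1.52.
1 + r/12 = 1.52^(1/228) ≈ 1.001838, so r/12 ≈ 0.00183814.
r ≈ 12·0.00183814 = 2.20576%.

2.206%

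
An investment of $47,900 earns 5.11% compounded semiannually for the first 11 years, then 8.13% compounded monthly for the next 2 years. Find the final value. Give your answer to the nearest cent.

Phase 1: 47,900·(1 + 0.02555)^22 ≈ 83,442.2431.
Phase 2: 83,442.2431·(1 + 0.006775)^24 ≈ 98,121.4857.

$98,121.49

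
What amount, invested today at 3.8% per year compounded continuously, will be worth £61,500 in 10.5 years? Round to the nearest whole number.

£41,266

P = A·e^(−rt) = 61,500·e^(−0.399).
e^(−0.399) ≈ 0.67099070135, so P ≈ 41,265.9281.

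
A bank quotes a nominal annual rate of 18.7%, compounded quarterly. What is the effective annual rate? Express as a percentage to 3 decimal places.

20.053%

EAR = (1 + 18.7%/4)^4 − 1 = (1 + 0.04675)^4 − 1.
(1 + 0.04675)^4 ≈ 1.200527, so EAR ≈ 20.05269%.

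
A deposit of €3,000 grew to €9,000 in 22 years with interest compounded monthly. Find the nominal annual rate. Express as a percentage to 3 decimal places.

5.004%

The 264-period growth factor is 9,000/3,000 = 3.
r/12 = 3^(1/264) − 1 ≈ 0.00417008, so r ≈ 12·0.00417008 = 5.00410%.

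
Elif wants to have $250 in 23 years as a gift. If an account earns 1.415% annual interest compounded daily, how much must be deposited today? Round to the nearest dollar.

Growth factor = (1 + 0.01415/365)^8395 ≈ 1.38464487.
P = 250/1.38464487 ≈ 180.5517.

$181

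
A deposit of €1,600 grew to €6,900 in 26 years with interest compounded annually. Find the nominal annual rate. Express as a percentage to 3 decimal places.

The 26-period growth factor is 6,900/1,600 = 4.3125.
r = 4.3125^(1/26) − 1 ≈ 0.0578222, i.e. 5.78222%.

5.782%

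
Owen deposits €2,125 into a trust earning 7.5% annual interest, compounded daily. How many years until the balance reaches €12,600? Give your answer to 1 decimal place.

23.7 years

We need (1 + 0.000205479)^(365t) = 5.9294, so 365t = ln 5.9294 / ln 1.000205 ≈ 8663.1917.
t ≈ 8663.1917/365 = 23.7348 years.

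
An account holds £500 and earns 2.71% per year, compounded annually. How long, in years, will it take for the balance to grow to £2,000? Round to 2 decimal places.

51.84 years

We need (1 + 0.0271)^t = 4, so t = ln 4 / ln 1.0271 ≈ 51.8448.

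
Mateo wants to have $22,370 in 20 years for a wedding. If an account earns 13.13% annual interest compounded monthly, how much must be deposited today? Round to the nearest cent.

Periodic rate = 13.13%/12 = 0.0109417; 240 periods.
P = 22,370/(1 + 0.1313/12)^240 ≈ 22,370/13.622700207 ≈ 1,642.1120.

$1,642.11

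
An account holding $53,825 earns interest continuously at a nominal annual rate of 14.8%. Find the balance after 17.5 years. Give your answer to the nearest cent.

A = P·e^(rt) = 53,825·e^(0.148·17.5) = 53,825·e^2.59.
e^2.59 ≈ 13.3297716032, so A ≈ 717,474.9565.

$717,474.96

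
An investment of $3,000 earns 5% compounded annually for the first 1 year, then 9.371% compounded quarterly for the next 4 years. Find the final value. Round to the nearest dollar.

Phase 1: 3,000·(1 + 0.05)^1 ≈ 3,150.0000.
Phase 2: 3,150.0000·(1 + 0.0234275)^16 ≈ 4,562.7206.

$4,563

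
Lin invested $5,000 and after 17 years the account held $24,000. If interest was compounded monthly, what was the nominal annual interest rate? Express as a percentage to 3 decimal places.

(1 + r/12)^204 = 24,000/5,000 = 4.8.
1 + r/12 = 4.8^(1/204) ≈ 1.007719, so r/12 ≈ 0.00771893.
r ≈ 12·0.00771893 = 9.26272%.

9.263%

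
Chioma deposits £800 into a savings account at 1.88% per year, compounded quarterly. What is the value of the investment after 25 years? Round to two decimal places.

Periodic rate = 1.88%/4 = 0.0047; periods = 4·25 = 100.
A = 800·(1 + 0.0047)^100 ≈ 800·1.598233487 ≈ 1,278.5868.

£1,278.59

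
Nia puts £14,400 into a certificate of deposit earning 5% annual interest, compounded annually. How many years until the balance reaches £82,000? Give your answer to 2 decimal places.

(1 + 0.05)^t = 82,000/14,400 = 5.6944.
t·ln(1 + 0.05) = ln(5.6944); t = 1.7395/0.0487902 ≈ 35.6525.

35.65 years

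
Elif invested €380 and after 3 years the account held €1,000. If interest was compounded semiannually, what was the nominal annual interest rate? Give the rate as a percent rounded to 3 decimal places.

34.999%

The 6-period growth factor is 1,000/380 = 2.63158.
r/2 = 2.63158^(1/6) − 1 ≈ 0.174995, so r ≈ 2·0.174995 = 34.99903%.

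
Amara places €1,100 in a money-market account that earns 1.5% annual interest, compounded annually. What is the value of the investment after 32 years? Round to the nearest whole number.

Annual rate = 1.5% = 0.015; years = 32.
A = 1,100·(1 + 0.015)^32 ≈ 1,100·1.61032432 ≈ 1,771.3568.

€1,771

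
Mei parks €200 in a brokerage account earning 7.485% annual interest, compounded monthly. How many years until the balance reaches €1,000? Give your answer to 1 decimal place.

21.6 years

(1 + 0.0062375)^(12t) = 1,000/200 = 5.
12t·ln(1 + 0.0062375) = ln(5); 12t = 1.6094/0.00621813 ≈ 258.8300.
t ≈ 21.5692 years.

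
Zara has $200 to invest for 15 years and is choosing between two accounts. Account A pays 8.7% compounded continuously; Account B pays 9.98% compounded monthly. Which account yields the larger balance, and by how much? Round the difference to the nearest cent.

Account A growth factor: e^(0.087·15) = e^1.305 ≈ 3.68768909; balance ≈ 737.5378.
Account B growth factor: (1 + 0.0998/12)^180 ≈ 4.4406878; balance ≈ 888.1376.
Account B is larger by 150.5997.

Account B, by $150.60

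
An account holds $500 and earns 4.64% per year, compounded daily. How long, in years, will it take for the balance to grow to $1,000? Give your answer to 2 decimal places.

14.94 years

(1 + 0.000127123)^(365t) = 1,000/500 = 2.
365t·ln(1 + 0.000127123) = ln(2); 365t = 0.69315/0.000127115 ≈ 5452.9052.
t ≈ 14.9395 years.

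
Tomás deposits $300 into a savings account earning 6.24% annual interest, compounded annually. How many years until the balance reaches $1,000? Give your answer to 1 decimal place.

(1 + 0.0624)^t = 1,000/300 = 3.3333.
t·ln(1 + 0.0624) = ln(3.3333); t = 1.204/0.0605305 ≈ 19.8903.

19.9 years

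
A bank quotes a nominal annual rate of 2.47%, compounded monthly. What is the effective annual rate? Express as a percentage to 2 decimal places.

EAR = (1 + 2.47%/12)^12 − 1 = (1 + 0.00205833)^12 − 1.
(1 + 0.00205833)^12 ≈ 1.024982, so EAR ≈ 2.49816%.

2.50%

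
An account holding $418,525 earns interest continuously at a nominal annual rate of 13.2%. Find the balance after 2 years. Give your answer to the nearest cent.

A = P·e^(rt) = 418,525·e^(0.132·2) = 418,525·e^0.264.
e^0.264 ≈ 1.3021281963, so A ≈ 544,973.2034.

$544,973.20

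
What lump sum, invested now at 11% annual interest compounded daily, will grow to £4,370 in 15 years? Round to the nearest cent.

£839.47

Growth factor = (1 + 0.11/365)^5475 ≈ 5.205685636.
P = 4,370/5.205685636 ≈ 839.4667.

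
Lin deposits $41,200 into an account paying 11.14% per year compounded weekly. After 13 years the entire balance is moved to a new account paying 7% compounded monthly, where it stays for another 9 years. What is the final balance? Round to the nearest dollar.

$328,080

Phase 1: 41,200·(1 + 0.1114/52)^676 ≈ 175,053.0767.
Phase 2: 175,053.0767·(1 + 0.07/12)^108 ≈ 328,080.4452.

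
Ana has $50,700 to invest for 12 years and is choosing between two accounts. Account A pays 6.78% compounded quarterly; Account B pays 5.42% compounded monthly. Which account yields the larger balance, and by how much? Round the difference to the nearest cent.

Account A, by $16,588.13

A: (1 + 0.01695)^48 ≈ 2.24068512655, so 50,700 × 2.24068512655 ≈ 113,602.7359.
B: (1 + 0.0542/12)^144 ≈ 1.9135029888, so 50,700 × 1.9135029888 ≈ 97,014.6015.
Difference ≈ 16,588.1344 in favor of A.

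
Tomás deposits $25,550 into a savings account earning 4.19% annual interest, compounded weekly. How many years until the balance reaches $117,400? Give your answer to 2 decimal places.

36.41 years

We need (1 + 0.000805769)^(52t) = 4.5949, so 52t = ln 4.5949 / ln 1.000806 ≈ 1893.3012.
t ≈ 1893.3012/52 = 36.4096 years.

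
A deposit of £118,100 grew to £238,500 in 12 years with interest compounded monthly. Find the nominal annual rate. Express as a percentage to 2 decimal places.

(1 + r/12)^144 = 238,500/118,100 = 2.01948.
1 + r/12 = 2.01948^(1/144) ≈ 1.004893, so r/12 ≈ 0.00489275.
r ≈ 12·0.00489275 = 5.87130%.

5.87%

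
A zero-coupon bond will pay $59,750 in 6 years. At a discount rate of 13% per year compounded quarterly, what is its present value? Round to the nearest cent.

$27,731.70

Growth factor = (1 + 0.0325)^24 ≈ 2.1545741643.
P = 59,750/2.1545741643 ≈ 27,731.6980.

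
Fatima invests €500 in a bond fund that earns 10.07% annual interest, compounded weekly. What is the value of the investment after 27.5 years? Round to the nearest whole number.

€7,952

Growth factor = (1 + 0.1007/52)^1430 ≈ 15.9040227.
A ≈ 500 × 15.9040227 ≈ 7,952.0113.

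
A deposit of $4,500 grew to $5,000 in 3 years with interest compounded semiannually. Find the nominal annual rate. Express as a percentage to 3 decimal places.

3.543%

(1 + r/2)^6 = 5,000/4,500 = 1.11111.
1 + r/2 = 1.11111^(1/6) ≈ 1.017715, so r/2 ≈ 0.0177152.
r ≈ 2·0.0177152 = 3.54303%.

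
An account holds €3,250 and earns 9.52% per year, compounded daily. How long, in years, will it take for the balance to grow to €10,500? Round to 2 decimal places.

12.32 years

We need (1 + 0.000260822)^(365t) = 3.2308, so 365t = ln 3.2308 / ln 1.000261 ≈ 4496.8352.
t ≈ 4496.8352/365 = 12.3201 years.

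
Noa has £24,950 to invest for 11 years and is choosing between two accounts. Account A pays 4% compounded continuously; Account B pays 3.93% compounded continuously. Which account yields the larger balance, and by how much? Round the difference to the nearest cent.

A: e^(0.04·11) = e^0.44 ≈ 1.5527072185, so 24,950 × 1.5527072185 ≈ 38,740.0451.
B: e^(0.0393·11) = e^0.4323 ≈ 1.540797285, so 24,950 × 1.540797285 ≈ 38,442.8923.
Difference ≈ 297.1528 in favor of A.

Account A, by £297.15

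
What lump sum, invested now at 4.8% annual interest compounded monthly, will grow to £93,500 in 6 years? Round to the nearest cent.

£70,142.99

Growth factor = (1 + 0.004)^72 ≈ 1.3329913225.
P = 93,500/1.3329913225 ≈ 70,142.9922.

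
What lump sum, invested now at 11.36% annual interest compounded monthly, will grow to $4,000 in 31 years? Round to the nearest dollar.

$120

Growth factor = (1 + 0.1136/12)^372 ≈ 33.28262707.
P = 4,000/33.28262707 ≈ 120.1828.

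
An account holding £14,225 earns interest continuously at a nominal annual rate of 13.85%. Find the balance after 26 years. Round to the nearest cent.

£521,130.76

A = P·e^(rt) = 14,225·e^(0.1385·26) = 14,225·e^3.601.
e^3.601 ≈ 36.6348509833, so A ≈ 521,130.7552.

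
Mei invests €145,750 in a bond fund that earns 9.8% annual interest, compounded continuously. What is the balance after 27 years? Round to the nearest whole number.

A = P·e^(rt) = 145,750·e^(0.098·27) = 145,750·e^2.646.
e^2.646 ≈ 14.09753557228, so A ≈ 2,054,715.8097.

€2,054,716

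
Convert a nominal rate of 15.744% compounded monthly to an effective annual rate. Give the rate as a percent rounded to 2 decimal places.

16.93%

EAR = (1 + 15.744%/12)^12 − 1 = (1 + 0.01312)^12 − 1.
(1 + 0.01312)^12 ≈ 1.169313, so EAR ≈ 16.93127%.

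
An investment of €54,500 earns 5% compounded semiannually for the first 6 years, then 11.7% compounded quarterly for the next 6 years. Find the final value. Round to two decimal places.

Phase 1: 54,500·(1 + 0.025)^12 ≈ 73,296.4409.
Phase 2: 73,296.4409·(1 + 0.02925)^24 ≈ 146,414.4374.

€146,414.44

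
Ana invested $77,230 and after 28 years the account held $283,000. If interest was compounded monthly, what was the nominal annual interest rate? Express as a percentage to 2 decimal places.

The 336-period growth factor is 283,000/77,230 = 3.66438.
r/12 = 3.66438^(1/336) − 1 ≈ 0.00387254, so r ≈ 12·0.00387254 = 4.64704%.

4.65%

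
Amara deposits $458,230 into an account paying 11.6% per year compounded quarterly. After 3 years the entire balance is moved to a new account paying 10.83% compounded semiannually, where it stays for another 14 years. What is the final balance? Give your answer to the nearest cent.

$2,827,063.62

After 3 years at 11.6%: 458,230 × 1.409238492454 ≈ 645,755.3544.
Then 14 years at 10.83%: 645,755.3544 × 4.377917433658 ≈ 2,827,063.6239.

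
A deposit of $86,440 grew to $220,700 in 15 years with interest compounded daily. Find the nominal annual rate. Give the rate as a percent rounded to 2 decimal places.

6.25%

The 5475-period growth factor is 220,700/86,440 = 2.55322.
r/365 = 2.55322^(1/5475) − 1 ≈ 0.000171221, so r ≈ 365·0.000171221 = 6.24956%.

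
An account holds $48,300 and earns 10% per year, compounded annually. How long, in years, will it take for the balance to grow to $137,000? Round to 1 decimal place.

(1 + 0.1)^t = 137,000/48,300 = 2.8364.
t·ln(1 + 0.1) = ln(2.8364); t = 1.0425/0.0953102 ≈ 10.9385.

10.9 years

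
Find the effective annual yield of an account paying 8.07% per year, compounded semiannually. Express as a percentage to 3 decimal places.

One year is 2 periods at 0.04035 each: (1 + 0.04035)^2 ≈ 1.082328.
EAR = 1.082328 − 1 ≈ 8.23281%.

8.233%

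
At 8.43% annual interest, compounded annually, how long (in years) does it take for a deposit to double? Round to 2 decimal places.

(1 + 0.0843)^t = 2.
t = ln 2 / ln(1 + 0.0843) ≈ 0.69315/0.0809346 ≈ 8.5643.

8.56 years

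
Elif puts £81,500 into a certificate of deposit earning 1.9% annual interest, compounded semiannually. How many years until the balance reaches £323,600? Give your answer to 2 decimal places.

We need (1 + 0.0095)^(2t) = 3.9706, so 2t = ln 3.9706 / ln 1.0095 ≈ 145.8363.
t ≈ 145.8363/2 = 72.9181 years.

72.92 years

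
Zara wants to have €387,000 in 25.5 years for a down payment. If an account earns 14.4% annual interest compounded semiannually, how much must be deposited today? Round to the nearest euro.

Growth factor = (1 + 0.072)^51 ≈ 34.6684203107.
P = 387,000/34.6684203107 ≈ 11,162.8969.

€11,163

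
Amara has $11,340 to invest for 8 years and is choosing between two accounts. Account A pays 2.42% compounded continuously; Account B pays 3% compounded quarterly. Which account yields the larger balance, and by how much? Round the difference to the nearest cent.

Account A growth factor: e^(0.0242·8) = e^0.1936 ≈ 1.2136107416; balance ≈ 13,762.3458.
Account B growth factor: (1 + 0.0075)^32 ≈ 1.2701112243; balance ≈ 14,403.0613.
Account B is larger by 640.7155.

Account B, by $640.72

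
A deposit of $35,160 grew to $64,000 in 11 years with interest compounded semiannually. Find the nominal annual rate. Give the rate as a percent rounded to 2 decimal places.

(1 + r/2)^22 = 64,000/35,160 = 1.82025.
1 + r/2 = 1.82025^(1/22) ≈ 1.0276, so r/2 ≈ 0.0276001.
r ≈ 2·0.0276001 = 5.52002%.

5.52%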